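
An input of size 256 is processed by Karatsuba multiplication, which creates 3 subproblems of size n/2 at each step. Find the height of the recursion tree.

For divide and conquer with division factor 2:

Problem sizes at each level:
Level 0: 256
Level 1: 128
Level 2: 64
Level 3: 32
Level 4: 16
Level 5: 8
Level 6: 4
Level 7: 2
Level 8: 1

The root is level 0 and the size-1 base case is level 8 (the tree spans levels 0 through 8, i.e. 9 levels counting the root), so the depth is the number of divisions: log_2(256) = 8

The recursion tree depth is log_2(256) = 8. At each level, the problem size is divided by 2, so it takes 8 divisions to reduce to a base case of size 1. The algorithm makes 3 recursive calls at each level.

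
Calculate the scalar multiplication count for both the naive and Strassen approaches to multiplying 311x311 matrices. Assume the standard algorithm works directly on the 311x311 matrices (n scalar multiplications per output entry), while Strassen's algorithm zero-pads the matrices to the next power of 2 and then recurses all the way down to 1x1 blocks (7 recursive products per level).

Matrix multiplication for 311x311 matrices:

Strassen's algorithm requires power-of-2 dimensions. Pad 311x311 to 512x512 (next power of 2).

Standard algorithm: 311^3 = 30080231 multiplications
Strassen's algorithm: 7^(log2(512)) = 7^9 = 40353607 multiplications
Difference: 30080231 - 40353607 = -10273376 (Strassen uses MORE here due to padding overhead — for small or just-over-power-of-2 n, padding can outweigh the per-level savings)

Standard: 30080231 multiplications (311^3). Strassen: 40353607 multiplications (7^9, after padding to 512x512). Strassen reduces 8 recursive multiplications to 7 at each level.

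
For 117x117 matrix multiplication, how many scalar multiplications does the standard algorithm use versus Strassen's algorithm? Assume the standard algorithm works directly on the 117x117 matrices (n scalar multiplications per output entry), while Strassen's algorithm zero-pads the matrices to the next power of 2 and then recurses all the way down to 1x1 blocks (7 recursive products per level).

Matrix multiplication for 117x117 matrices:

Strassen's algorithm requires power-of-2 dimensions. Pad 117x117 to 128x128 (next power of 2).

Standard algorithm: 117^3 = 1601613 multiplications
Strassen's algorithm: 7^(log2(128)) = 7^7 = 823543 multiplications
Savings: 1601613 - 823543 = 778070 multiplications

Standard: 1601613 multiplications (117^3). Strassen: 823543 multiplications (7^7, after padding to 128x128). Strassen reduces 8 recursive multiplications to 7 at each level.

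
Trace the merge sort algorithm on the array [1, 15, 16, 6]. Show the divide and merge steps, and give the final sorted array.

Merge sort trace:

Split: [1, 15, 16, 6] -> [1, 15] and [16, 6]
  Split: [1, 15] -> [1] and [15]
  Merge: [1] + [15] -> [1, 15]
  Split: [16, 6] -> [16] and [6]
  Merge: [16] + [6] -> [6, 16]
Merge: [1, 15] + [6, 16] -> [1, 6, 15, 16]

Final sorted array: [1, 6, 15, 16]

The merge sort proceeds by recursively splitting the array and merging sorted halves.
After all merges, the sorted array is [1, 6, 15, 16].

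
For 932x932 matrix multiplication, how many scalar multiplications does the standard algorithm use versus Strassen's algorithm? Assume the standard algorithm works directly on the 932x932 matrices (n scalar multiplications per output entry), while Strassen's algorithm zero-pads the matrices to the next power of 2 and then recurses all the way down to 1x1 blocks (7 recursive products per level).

Matrix multiplication for 932x932 matrices:

Strassen's algorithm requires power-of-2 dimensions. Pad 932x932 to 1024x1024 (next power of 2).

Standard algorithm: 932^3 = 809557568 multiplications
Strassen's algorithm: 7^(log2(1024)) = 7^10 = 282475249 multiplications
Savings: 809557568 - 282475249 = 527082319 multiplications

Standard: 809557568 multiplications (932^3). Strassen: 282475249 multiplications (7^10, after padding to 1024x1024). Strassen reduces 8 recursive multiplications to 7 at each level.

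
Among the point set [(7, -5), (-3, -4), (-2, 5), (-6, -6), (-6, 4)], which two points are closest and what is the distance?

Computing all pairwise distances among 5 points:

d((7, -5), (-3, -4)) = 10.0499
d((7, -5), (-2, 5)) = 13.4536
d((7, -5), (-6, -6)) = 13.0384
d((7, -5), (-6, 4)) = 15.8114
d((-3, -4), (-2, 5)) = 9.0554
d((-3, -4), (-6, -6)) = 3.6056 <-- minimum
d((-3, -4), (-6, 4)) = 8.544
d((-2, 5), (-6, -6)) = 11.7047
d((-2, 5), (-6, 4)) = 4.1231
d((-6, -6), (-6, 4)) = 10.0

Closest pair: (-3, -4) and (-6, -6) with distance 3.6056

The closest pair is (-3, -4) and (-6, -6) with Euclidean distance 3.6056. For 5 points, brute-force pairwise comparison is shown above. For large n, the divide-and-conquer algorithm (sort by x, recurse on halves, check the dividing strip) achieves O(n log n).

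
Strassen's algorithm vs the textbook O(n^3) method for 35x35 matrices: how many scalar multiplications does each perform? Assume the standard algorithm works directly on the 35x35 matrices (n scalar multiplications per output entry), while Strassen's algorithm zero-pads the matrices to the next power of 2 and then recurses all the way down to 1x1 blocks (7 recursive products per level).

Matrix multiplication for 35x35 matrices:

Strassen's algorithm requires power-of-2 dimensions. Pad 35x35 to 64x64 (next power of 2).

Standard algorithm: 35^3 = 42875 multiplications
Strassen's algorithm: 7^(log2(64)) = 7^6 = 117649 multiplications
Difference: 42875 - 117649 = -74774 (Strassen uses MORE here due to padding overhead — for small or just-over-power-of-2 n, padding can outweigh the per-level savings)

Standard: 42875 multiplications (35^3). Strassen: 117649 multiplications (7^6, after padding to 64x64). Strassen reduces 8 recursive multiplications to 7 at each level.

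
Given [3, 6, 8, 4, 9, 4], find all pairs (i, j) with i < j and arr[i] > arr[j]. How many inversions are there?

Finding inversions in [3, 6, 8, 4, 9, 4]:

(1, 3): arr[1]=6 > arr[3]=4
(1, 5): arr[1]=6 > arr[5]=4
(2, 3): arr[2]=8 > arr[3]=4
(2, 5): arr[2]=8 > arr[5]=4
(4, 5): arr[4]=9 > arr[5]=4

Total inversions: 5

The array has 5 inversion(s): (1,3), (1,5), (2,3), (2,5), (4,5). Each pair (i,j) satisfies i < j and arr[i] > arr[j].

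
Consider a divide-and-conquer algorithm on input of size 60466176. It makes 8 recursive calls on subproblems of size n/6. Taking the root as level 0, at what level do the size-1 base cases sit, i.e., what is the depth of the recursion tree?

For divide and conquer with division factor 6:

Problem sizes at each level:
Level 0: 60466176
Level 1: 10077696
Level 2: 1679616
Level 3: 279936
Level 4: 46656
Level 5: 7776
Level 6: 1296
Level 7: 216
Level 8: 36
Level 9: 6
Level 10: 1

The root is level 0 and the size-1 base case is level 10 (the tree spans levels 0 through 10, i.e. 11 levels counting the root), so the depth is the number of divisions: log_6(60466176) = 10

The recursion tree depth is log_6(60466176) = 10. At each level, the problem size is divided by 6, so it takes 10 divisions to reduce to a base case of size 1. The algorithm makes 8 recursive calls at each level.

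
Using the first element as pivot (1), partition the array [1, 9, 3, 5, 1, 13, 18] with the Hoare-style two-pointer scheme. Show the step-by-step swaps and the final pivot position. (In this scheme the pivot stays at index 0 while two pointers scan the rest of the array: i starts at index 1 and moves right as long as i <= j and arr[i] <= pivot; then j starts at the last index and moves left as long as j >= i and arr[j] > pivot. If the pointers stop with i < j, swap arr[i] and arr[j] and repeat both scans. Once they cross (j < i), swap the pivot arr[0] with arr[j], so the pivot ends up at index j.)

Hoare-style two-pointer partition with pivot = 1:

Initial array: [1, 9, 3, 5, 1, 13, 18]

Pointers start at i = 1, j = 6.
i stops at index 1 (arr[1]=9 > 1), j stops at index 4 (arr[4]=1 <= 1): swap arr[1] and arr[4], array becomes [1, 1, 3, 5, 9, 13, 18]
i ends at 2, j ends at 1: the pointers have crossed (j < i), so scanning stops.

Swap pivot arr[0] with arr[1] to place pivot at position 1: [1, 1, 3, 5, 9, 13, 18]
Pivot position: 1

After partitioning with pivot 1, the array becomes [1, 1, 3, 5, 9, 13, 18]. The pivot is placed at index 1. All elements to the left of the pivot are <= 1, and all elements to the right are > 1.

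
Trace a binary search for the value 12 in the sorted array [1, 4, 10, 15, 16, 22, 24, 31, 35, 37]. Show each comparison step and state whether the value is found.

Binary search for 12 in [1, 4, 10, 15, 16, 22, 24, 31, 35, 37]:

lo=0, hi=9, mid=4, arr[mid]=16 -> 16 > 12, search left half
lo=0, hi=3, mid=1, arr[mid]=4 -> 4 < 12, search right half
lo=2, hi=3, mid=2, arr[mid]=10 -> 10 < 12, search right half
lo=3, hi=3, mid=3, arr[mid]=15 -> 15 > 12, search left half
lo=3 > hi=2, target 12 not found

Binary search determines that 12 is not in the array after 4 comparisons. The search space was exhausted without finding the target.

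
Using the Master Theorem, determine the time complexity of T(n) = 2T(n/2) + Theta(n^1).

Master Theorem for T(n) = 2T(n/2) + O(n^1):

a = 2, b = 2, c = 1
log_b(a) = log_2(2) = 1.0000

Case 2: c = 1 = log_2(2) = 1.0000
T(n) = O(n^1 log n) = O(n log n)

For T(n) = 2T(n/2) + O(n^1): log_2(2) = 1.0000. This is Case 2 of the Master Theorem (c = log_b(a), equal work at all levels), giving O(n log n).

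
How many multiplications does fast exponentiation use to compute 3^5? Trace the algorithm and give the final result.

Computing 3^5 by squaring (build up from 3^1; each line after the first costs one multiplication):

3^1 = 3
3^2 = (3^1)^2 = 3^2 = 9
3^4 = (3^2)^2 = 9^2 = 81
3^5 = 3 * 3^4 = 3 * 81 = 243

Result: 243
Multiplications needed: 3 (3 lines after 3^1)

3^5 = 243. Using exponentiation by squaring, this requires 3 multiplications. The key idea: if the exponent is even, square the half-power; if odd, multiply by the base once.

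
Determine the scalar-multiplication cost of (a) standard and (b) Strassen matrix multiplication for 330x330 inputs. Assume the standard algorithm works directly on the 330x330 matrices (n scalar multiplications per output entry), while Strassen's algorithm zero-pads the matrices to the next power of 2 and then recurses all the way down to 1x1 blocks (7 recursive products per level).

Matrix multiplication for 330x330 matrices:

Strassen's algorithm requires power-of-2 dimensions. Pad 330x330 to 512x512 (next power of 2).

Standard algorithm: 330^3 = 35937000 multiplications
Strassen's algorithm: 7^(log2(512)) = 7^9 = 40353607 multiplications
Difference: 35937000 - 40353607 = -4416607 (Strassen uses MORE here due to padding overhead — for small or just-over-power-of-2 n, padding can outweigh the per-level savings)

Standard: 35937000 multiplications (330^3). Strassen: 40353607 multiplications (7^9, after padding to 512x512). Strassen reduces 8 recursive multiplications to 7 at each level.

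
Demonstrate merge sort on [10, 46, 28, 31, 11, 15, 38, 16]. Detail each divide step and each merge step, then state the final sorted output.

Merge sort trace:

Split: [10, 46, 28, 31, 11, 15, 38, 16] -> [10, 46, 28, 31] and [11, 15, 38, 16]
  Split: [10, 46, 28, 31] -> [10, 46] and [28, 31]
    Split: [10, 46] -> [10] and [46]
    Merge: [10] + [46] -> [10, 46]
    Split: [28, 31] -> [28] and [31]
    Merge: [28] + [31] -> [28, 31]
  Merge: [10, 46] + [28, 31] -> [10, 28, 31, 46]
  Split: [11, 15, 38, 16] -> [11, 15] and [38, 16]
    Split: [11, 15] -> [11] and [15]
    Merge: [11] + [15] -> [11, 15]
    Split: [38, 16] -> [38] and [16]
    Merge: [38] + [16] -> [16, 38]
  Merge: [11, 15] + [16, 38] -> [11, 15, 16, 38]
Merge: [10, 28, 31, 46] + [11, 15, 16, 38] -> [10, 11, 15, 16, 28, 31, 38, 46]

Final sorted array: [10, 11, 15, 16, 28, 31, 38, 46]

The merge sort proceeds by recursively splitting the array and merging sorted halves.
After all merges, the sorted array is [10, 11, 15, 16, 28, 31, 38, 46].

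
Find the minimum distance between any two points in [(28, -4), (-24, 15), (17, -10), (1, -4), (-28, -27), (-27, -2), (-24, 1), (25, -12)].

Computing all pairwise distances among 8 points:

d((28, -4), (-24, 15)) = 55.3624
d((28, -4), (17, -10)) = 12.53
d((28, -4), (1, -4)) = 27.0
d((28, -4), (-28, -27)) = 60.5392
d((28, -4), (-27, -2)) = 55.0364
d((28, -4), (-24, 1)) = 52.2398
d((28, -4), (25, -12)) = 8.544
d((-24, 15), (17, -10)) = 48.0208
d((-24, 15), (1, -4)) = 31.4006
d((-24, 15), (-28, -27)) = 42.19
d((-24, 15), (-27, -2)) = 17.2627
d((-24, 15), (-24, 1)) = 14.0
d((-24, 15), (25, -12)) = 55.9464
d((17, -10), (1, -4)) = 17.088
d((17, -10), (-28, -27)) = 48.1041
d((17, -10), (-27, -2)) = 44.7214
d((17, -10), (-24, 1)) = 42.45
d((17, -10), (25, -12)) = 8.2462
d((1, -4), (-28, -27)) = 37.0135
d((1, -4), (-27, -2)) = 28.0713
d((1, -4), (-24, 1)) = 25.4951
d((1, -4), (25, -12)) = 25.2982
d((-28, -27), (-27, -2)) = 25.02
d((-28, -27), (-24, 1)) = 28.2843
d((-28, -27), (25, -12)) = 55.0818
d((-27, -2), (-24, 1)) = 4.2426 <-- minimum
d((-27, -2), (25, -12)) = 52.9528
d((-24, 1), (25, -12)) = 50.6952

Closest pair: (-27, -2) and (-24, 1) with distance 4.2426

The closest pair is (-27, -2) and (-24, 1) with Euclidean distance 4.2426. For 8 points, brute-force pairwise comparison is shown above. For large n, the divide-and-conquer algorithm (sort by x, recurse on halves, check the dividing strip) achieves O(n log n).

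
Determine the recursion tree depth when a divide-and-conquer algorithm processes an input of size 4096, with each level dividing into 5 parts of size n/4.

For divide and conquer with division factor 4:

Problem sizes at each level:
Level 0: 4096
Level 1: 1024
Level 2: 256
Level 3: 64
Level 4: 16
Level 5: 4
Level 6: 1

The root is level 0 and the size-1 base case is level 6 (the tree spans levels 0 through 6, i.e. 7 levels counting the root), so the depth is the number of divisions: log_4(4096) = 6

The recursion tree depth is log_4(4096) = 6. At each level, the problem size is divided by 4, so it takes 6 divisions to reduce to a base case of size 1. The algorithm makes 5 recursive calls at each level.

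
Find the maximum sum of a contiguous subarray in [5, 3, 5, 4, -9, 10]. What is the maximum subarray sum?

Using Kadane's algorithm on [5, 3, 5, 4, -9, 10]:

Scanning through the array:
Position 1 (value 3): max_ending_here = 8, max_so_far = 8
Position 2 (value 5): max_ending_here = 13, max_so_far = 13
Position 3 (value 4): max_ending_here = 17, max_so_far = 17
Position 4 (value -9): max_ending_here = 8, max_so_far = 17
Position 5 (value 10): max_ending_here = 18, max_so_far = 18

Maximum subarray: [5, 3, 5, 4, -9, 10]
Maximum sum: 18

The maximum subarray is [5, 3, 5, 4, -9, 10] with sum 18. This subarray runs from index 0 to index 5.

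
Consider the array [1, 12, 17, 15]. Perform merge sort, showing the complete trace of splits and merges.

Merge sort trace:

Split: [1, 12, 17, 15] -> [1, 12] and [17, 15]
  Split: [1, 12] -> [1] and [12]
  Merge: [1] + [12] -> [1, 12]
  Split: [17, 15] -> [17] and [15]
  Merge: [17] + [15] -> [15, 17]
Merge: [1, 12] + [15, 17] -> [1, 12, 15, 17]

Final sorted array: [1, 12, 15, 17]

The merge sort proceeds by recursively splitting the array and merging sorted halves.
After all merges, the sorted array is [1, 12, 15, 17].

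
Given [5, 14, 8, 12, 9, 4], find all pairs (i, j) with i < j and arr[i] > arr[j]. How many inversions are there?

Finding inversions in [5, 14, 8, 12, 9, 4]:

(0, 5): arr[0]=5 > arr[5]=4
(1, 2): arr[1]=14 > arr[2]=8
(1, 3): arr[1]=14 > arr[3]=12
(1, 4): arr[1]=14 > arr[4]=9
(1, 5): arr[1]=14 > arr[5]=4
(2, 5): arr[2]=8 > arr[5]=4
(3, 4): arr[3]=12 > arr[4]=9
(3, 5): arr[3]=12 > arr[5]=4
(4, 5): arr[4]=9 > arr[5]=4

Total inversions: 9

The array has 9 inversion(s): (0,5), (1,2), (1,3), (1,4), (1,5), (2,5), (3,4), (3,5), (4,5). Each pair (i,j) satisfies i < j and arr[i] > arr[j].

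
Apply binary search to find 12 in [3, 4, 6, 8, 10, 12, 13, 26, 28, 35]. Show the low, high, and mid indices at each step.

Binary search for 12 in [3, 4, 6, 8, 10, 12, 13, 26, 28, 35]:

lo=0, hi=9, mid=4, arr[mid]=10 -> 10 < 12, search right half
lo=5, hi=9, mid=7, arr[mid]=26 -> 26 > 12, search left half
lo=5, hi=6, mid=5, arr[mid]=12 -> Found target at index 5!

Binary search finds 12 at index 5 after 3 comparisons. The search repeatedly halves the search space by comparing with the middle element.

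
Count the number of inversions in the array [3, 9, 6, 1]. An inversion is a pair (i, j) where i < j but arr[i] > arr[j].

Finding inversions in [3, 9, 6, 1]:

(0, 3): arr[0]=3 > arr[3]=1
(1, 2): arr[1]=9 > arr[2]=6
(1, 3): arr[1]=9 > arr[3]=1
(2, 3): arr[2]=6 > arr[3]=1

Total inversions: 4

The array has 4 inversion(s): (0,3), (1,2), (1,3), (2,3). Each pair (i,j) satisfies i < j and arr[i] > arr[j].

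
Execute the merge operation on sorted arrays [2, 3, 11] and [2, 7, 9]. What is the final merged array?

Merging process:

Compare 2 vs 2: take 2 from left. Merged: [2]
Compare 3 vs 2: take 2 from right. Merged: [2, 2]
Compare 3 vs 7: take 3 from left. Merged: [2, 2, 3]
Compare 11 vs 7: take 7 from right. Merged: [2, 2, 3, 7]
Compare 11 vs 9: take 9 from right. Merged: [2, 2, 3, 7, 9]
Append remaining from left: [11]. Merged: [2, 2, 3, 7, 9, 11]

Final merged array: [2, 2, 3, 7, 9, 11]
Total comparisons: 5

The merged array is [2, 2, 3, 7, 9, 11], requiring 5 comparisons. The merge step runs in O(n) time where n is the total number of elements.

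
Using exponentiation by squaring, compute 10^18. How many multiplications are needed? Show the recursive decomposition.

Computing 10^18 by squaring (build up from 10^1; each line after the first costs one multiplication):

10^1 = 10
10^2 = (10^1)^2 = 10^2 = 100
10^4 = (10^2)^2 = 100^2 = 10000
10^8 = (10^4)^2 = 10000^2 = 100000000
10^9 = 10 * 10^8 = 10 * 100000000 = 1000000000
10^18 = (10^9)^2 = 1000000000^2 = 1000000000000000000

Result: 1000000000000000000
Multiplications needed: 5 (5 lines after 10^1)

10^18 = 1000000000000000000. Using exponentiation by squaring, this requires 5 multiplications. The key idea: if the exponent is even, square the half-power; if odd, multiply by the base once.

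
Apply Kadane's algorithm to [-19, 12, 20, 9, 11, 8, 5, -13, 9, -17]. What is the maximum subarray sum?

Using Kadane's algorithm on [-19, 12, 20, 9, 11, 8, 5, -13, 9, -17]:

Scanning through the array:
Position 1 (value 12): max_ending_here = 12, max_so_far = 12
Position 2 (value 20): max_ending_here = 32, max_so_far = 32
Position 3 (value 9): max_ending_here = 41, max_so_far = 41
Position 4 (value 11): max_ending_here = 52, max_so_far = 52
Position 5 (value 8): max_ending_here = 60, max_so_far = 60
Position 6 (value 5): max_ending_here = 65, max_so_far = 65
Position 7 (value -13): max_ending_here = 52, max_so_far = 65
Position 8 (value 9): max_ending_here = 61, max_so_far = 65
Position 9 (value -17): max_ending_here = 44, max_so_far = 65

Maximum subarray: [12, 20, 9, 11, 8, 5]
Maximum sum: 65

The maximum subarray is [12, 20, 9, 11, 8, 5] with sum 65. This subarray runs from index 1 to index 6.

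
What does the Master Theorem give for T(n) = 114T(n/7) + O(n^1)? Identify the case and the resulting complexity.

Master Theorem for T(n) = 114T(n/7) + O(n^1):

a = 114, b = 7, c = 1
log_b(a) = log_7(114) = 2.4339

Case 1: c = 1 < log_7(114) = 2.4339
T(n) = O(n^(log_7 114))

For T(n) = 114T(n/7) + O(n^1): log_7(114) = 2.4339. This is Case 1 of the Master Theorem (c < log_b(a), work dominated by leaves), giving O(n^(log_7 114)).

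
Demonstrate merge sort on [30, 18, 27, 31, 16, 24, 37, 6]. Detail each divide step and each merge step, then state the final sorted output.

Merge sort trace:

Split: [30, 18, 27, 31, 16, 24, 37, 6] -> [30, 18, 27, 31] and [16, 24, 37, 6]
  Split: [30, 18, 27, 31] -> [30, 18] and [27, 31]
    Split: [30, 18] -> [30] and [18]
    Merge: [30] + [18] -> [18, 30]
    Split: [27, 31] -> [27] and [31]
    Merge: [27] + [31] -> [27, 31]
  Merge: [18, 30] + [27, 31] -> [18, 27, 30, 31]
  Split: [16, 24, 37, 6] -> [16, 24] and [37, 6]
    Split: [16, 24] -> [16] and [24]
    Merge: [16] + [24] -> [16, 24]
    Split: [37, 6] -> [37] and [6]
    Merge: [37] + [6] -> [6, 37]
  Merge: [16, 24] + [6, 37] -> [6, 16, 24, 37]
Merge: [18, 27, 30, 31] + [6, 16, 24, 37] -> [6, 16, 18, 24, 27, 30, 31, 37]

Final sorted array: [6, 16, 18, 24, 27, 30, 31, 37]

The merge sort proceeds by recursively splitting the array and merging sorted halves.
After all merges, the sorted array is [6, 16, 18, 24, 27, 30, 31, 37].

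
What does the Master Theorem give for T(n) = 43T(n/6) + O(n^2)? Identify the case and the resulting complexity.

Master Theorem for T(n) = 43T(n/6) + O(n^2):

a = 43, b = 6, c = 2
log_b(a) = log_6(43) = 2.0992

Case 1: c = 2 < log_6(43) = 2.0992
T(n) = O(n^(log_6 43))

For T(n) = 43T(n/6) + O(n^2): log_6(43) = 2.0992. This is Case 1 of the Master Theorem (c < log_b(a), work dominated by leaves), giving O(n^(log_6 43)).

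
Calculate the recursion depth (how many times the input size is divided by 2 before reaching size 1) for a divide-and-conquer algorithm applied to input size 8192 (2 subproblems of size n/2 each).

For divide and conquer with division factor 2:

Problem sizes at each level:
Level 0: 8192
Level 1: 4096
Level 2: 2048
Level 3: 1024
Level 4: 512
Level 5: 256
Level 6: 128
Level 7: 64
Level 8: 32
Level 9: 16
Level 10: 8
Level 11: 4
Level 12: 2
Level 13: 1

The root is level 0 and the size-1 base case is level 13 (the tree spans levels 0 through 13, i.e. 14 levels counting the root), so the depth is the number of divisions: log_2(8192) = 13

The recursion tree depth is log_2(8192) = 13. At each level, the problem size is divided by 2, so it takes 13 divisions to reduce to a base case of size 1. The algorithm makes 2 recursive calls at each level.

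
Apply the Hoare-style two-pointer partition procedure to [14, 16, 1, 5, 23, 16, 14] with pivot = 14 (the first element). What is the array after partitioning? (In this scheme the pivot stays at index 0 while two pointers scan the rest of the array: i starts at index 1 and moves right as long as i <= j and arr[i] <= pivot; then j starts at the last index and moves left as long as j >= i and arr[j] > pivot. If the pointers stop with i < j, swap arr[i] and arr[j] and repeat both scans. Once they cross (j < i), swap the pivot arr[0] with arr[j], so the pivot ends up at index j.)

Hoare-style two-pointer partition with pivot = 14:

Initial array: [14, 16, 1, 5, 23, 16, 14]

Pointers start at i = 1, j = 6.
i stops at index 1 (arr[1]=16 > 14), j stops at index 6 (arr[6]=14 <= 14): swap arr[1] and arr[6], array becomes [14, 14, 1, 5, 23, 16, 16]
i ends at 4, j ends at 3: the pointers have crossed (j < i), so scanning stops.

Swap pivot arr[0] with arr[3] to place pivot at position 3: [5, 14, 1, 14, 23, 16, 16]
Pivot position: 3

After partitioning with pivot 14, the array becomes [5, 14, 1, 14, 23, 16, 16]. The pivot is placed at index 3. All elements to the left of the pivot are <= 14, and all elements to the right are > 14.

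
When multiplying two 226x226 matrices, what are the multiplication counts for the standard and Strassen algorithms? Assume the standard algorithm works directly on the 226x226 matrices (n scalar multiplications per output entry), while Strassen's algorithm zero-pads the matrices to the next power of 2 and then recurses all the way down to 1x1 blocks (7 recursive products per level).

Matrix multiplication for 226x226 matrices:

Strassen's algorithm requires power-of-2 dimensions. Pad 226x226 to 256x256 (next power of 2).

Standard algorithm: 226^3 = 11543176 multiplications
Strassen's algorithm: 7^(log2(256)) = 7^8 = 5764801 multiplications
Savings: 11543176 - 5764801 = 5778375 multiplications

Standard: 11543176 multiplications (226^3). Strassen: 5764801 multiplications (7^8, after padding to 256x256). Strassen reduces 8 recursive multiplications to 7 at each level.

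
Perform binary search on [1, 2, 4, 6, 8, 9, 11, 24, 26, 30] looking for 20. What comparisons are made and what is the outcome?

Binary search for 20 in [1, 2, 4, 6, 8, 9, 11, 24, 26, 30]:

lo=0, hi=9, mid=4, arr[mid]=8 -> 8 < 20, search right half
lo=5, hi=9, mid=7, arr[mid]=24 -> 24 > 20, search left half
lo=5, hi=6, mid=5, arr[mid]=9 -> 9 < 20, search right half
lo=6, hi=6, mid=6, arr[mid]=11 -> 11 < 20, search right half
lo=7 > hi=6, target 20 not found

Binary search determines that 20 is not in the array after 4 comparisons. The search space was exhausted without finding the target.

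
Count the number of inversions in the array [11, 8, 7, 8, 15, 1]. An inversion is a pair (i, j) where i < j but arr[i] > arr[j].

Finding inversions in [11, 8, 7, 8, 15, 1]:

(0, 1): arr[0]=11 > arr[1]=8
(0, 2): arr[0]=11 > arr[2]=7
(0, 3): arr[0]=11 > arr[3]=8
(0, 5): arr[0]=11 > arr[5]=1
(1, 2): arr[1]=8 > arr[2]=7
(1, 5): arr[1]=8 > arr[5]=1
(2, 5): arr[2]=7 > arr[5]=1
(3, 5): arr[3]=8 > arr[5]=1
(4, 5): arr[4]=15 > arr[5]=1

Total inversions: 9

The array has 9 inversion(s): (0,1), (0,2), (0,3), (0,5), (1,2), (1,5), (2,5), (3,5), (4,5). Each pair (i,j) satisfies i < j and arr[i] > arr[j].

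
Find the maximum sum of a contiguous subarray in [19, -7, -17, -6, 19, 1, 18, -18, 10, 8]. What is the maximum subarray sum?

Using Kadane's algorithm on [19, -7, -17, -6, 19, 1, 18, -18, 10, 8]:

Scanning through the array:
Position 1 (value -7): max_ending_here = 12, max_so_far = 19
Position 2 (value -17): max_ending_here = -5, max_so_far = 19
Position 3 (value -6): max_ending_here = -6, max_so_far = 19
Position 4 (value 19): max_ending_here = 19, max_so_far = 19
Position 5 (value 1): max_ending_here = 20, max_so_far = 20
Position 6 (value 18): max_ending_here = 38, max_so_far = 38
Position 7 (value -18): max_ending_here = 20, max_so_far = 38
Position 8 (value 10): max_ending_here = 30, max_so_far = 38
Position 9 (value 8): max_ending_here = 38, max_so_far = 38

Maximum subarray: [19, 1, 18]
Maximum sum: 38

The maximum subarray is [19, 1, 18] with sum 38. This subarray runs from index 4 to index 6.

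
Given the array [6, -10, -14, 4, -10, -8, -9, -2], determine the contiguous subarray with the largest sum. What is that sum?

Using Kadane's algorithm on [6, -10, -14, 4, -10, -8, -9, -2]:

Scanning through the array:
Position 1 (value -10): max_ending_here = -4, max_so_far = 6
Position 2 (value -14): max_ending_here = -14, max_so_far = 6
Position 3 (value 4): max_ending_here = 4, max_so_far = 6
Position 4 (value -10): max_ending_here = -6, max_so_far = 6
Position 5 (value -8): max_ending_here = -8, max_so_far = 6
Position 6 (value -9): max_ending_here = -9, max_so_far = 6
Position 7 (value -2): max_ending_here = -2, max_so_far = 6

Maximum subarray: [6]
Maximum sum: 6

The maximum subarray is [6] with sum 6. This subarray runs from index 0 to index 0.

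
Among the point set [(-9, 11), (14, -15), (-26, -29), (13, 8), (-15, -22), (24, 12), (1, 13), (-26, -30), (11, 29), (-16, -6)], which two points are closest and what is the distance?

Computing all pairwise distances among 10 points:

d((-9, 11), (14, -15)) = 34.7131
d((-9, 11), (-26, -29)) = 43.4626
d((-9, 11), (13, 8)) = 22.2036
d((-9, 11), (-15, -22)) = 33.541
d((-9, 11), (24, 12)) = 33.0151
d((-9, 11), (1, 13)) = 10.198
d((-9, 11), (-26, -30)) = 44.3847
d((-9, 11), (11, 29)) = 26.9072
d((-9, 11), (-16, -6)) = 18.3848
d((14, -15), (-26, -29)) = 42.3792
d((14, -15), (13, 8)) = 23.0217
d((14, -15), (-15, -22)) = 29.8329
d((14, -15), (24, 12)) = 28.7924
d((14, -15), (1, 13)) = 30.8707
d((14, -15), (-26, -30)) = 42.72
d((14, -15), (11, 29)) = 44.1022
d((14, -15), (-16, -6)) = 31.3209
d((-26, -29), (13, 8)) = 53.7587
d((-26, -29), (-15, -22)) = 13.0384
d((-26, -29), (24, 12)) = 64.6607
d((-26, -29), (1, 13)) = 49.93
d((-26, -29), (-26, -30)) = 1.0 <-- minimum
d((-26, -29), (11, 29)) = 68.7968
d((-26, -29), (-16, -6)) = 25.0799
d((13, 8), (-15, -22)) = 41.0366
d((13, 8), (24, 12)) = 11.7047
d((13, 8), (1, 13)) = 13.0
d((13, 8), (-26, -30)) = 54.4518
d((13, 8), (11, 29)) = 21.095
d((13, 8), (-16, -6)) = 32.2025
d((-15, -22), (24, 12)) = 51.7397
d((-15, -22), (1, 13)) = 38.4838
d((-15, -22), (-26, -30)) = 13.6015
d((-15, -22), (11, 29)) = 57.2451
d((-15, -22), (-16, -6)) = 16.0312
d((24, 12), (1, 13)) = 23.0217
d((24, 12), (-26, -30)) = 65.2993
d((24, 12), (11, 29)) = 21.4009
d((24, 12), (-16, -6)) = 43.8634
d((1, 13), (-26, -30)) = 50.774
d((1, 13), (11, 29)) = 18.868
d((1, 13), (-16, -6)) = 25.4951
d((-26, -30), (11, 29)) = 69.6419
d((-26, -30), (-16, -6)) = 26.0
d((11, 29), (-16, -6)) = 44.2041

Closest pair: (-26, -29) and (-26, -30) with distance 1.0

The closest pair is (-26, -29) and (-26, -30) with Euclidean distance 1.0. For 10 points, brute-force pairwise comparison is shown above. For large n, the divide-and-conquer algorithm (sort by x, recurse on halves, check the dividing strip) achieves O(n log n).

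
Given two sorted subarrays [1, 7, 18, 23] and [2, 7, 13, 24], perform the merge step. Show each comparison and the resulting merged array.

Merging process:

Compare 1 vs 2: take 1 from left. Merged: [1]
Compare 7 vs 2: take 2 from right. Merged: [1, 2]
Compare 7 vs 7: take 7 from left. Merged: [1, 2, 7]
Compare 18 vs 7: take 7 from right. Merged: [1, 2, 7, 7]
Compare 18 vs 13: take 13 from right. Merged: [1, 2, 7, 7, 13]
Compare 18 vs 24: take 18 from left. Merged: [1, 2, 7, 7, 13, 18]
Compare 23 vs 24: take 23 from left. Merged: [1, 2, 7, 7, 13, 18, 23]
Append remaining from right: [24]. Merged: [1, 2, 7, 7, 13, 18, 23, 24]

Final merged array: [1, 2, 7, 7, 13, 18, 23, 24]
Total comparisons: 7

The merged array is [1, 2, 7, 7, 13, 18, 23, 24], requiring 7 comparisons. The merge step runs in O(n) time where n is the total number of elements.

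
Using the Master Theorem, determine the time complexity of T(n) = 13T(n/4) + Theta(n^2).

Master Theorem for T(n) = 13T(n/4) + O(n^2):

a = 13, b = 4, c = 2
log_b(a) = log_4(13) = 1.8502

Case 3: c = 2 > log_4(13) = 1.8502
T(n) = O(n^2) = O(n^2)

For T(n) = 13T(n/4) + O(n^2): log_4(13) = 1.8502. This is Case 3 of the Master Theorem (c > log_b(a), work dominated by root), giving O(n^2).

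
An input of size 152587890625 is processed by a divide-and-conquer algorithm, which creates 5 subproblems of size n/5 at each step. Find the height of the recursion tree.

For divide and conquer with division factor 5:

Problem sizes at each level:
Level 0: 152587890625
Level 1: 30517578125
Level 2: 6103515625
Level 3: 1220703125
Level 4: 244140625
Level 5: 48828125
Level 6: 9765625
Level 7: 1953125
Level 8: 390625
Level 9: 78125
Level 10: 15625
Level 11: 3125
Level 12: 625
Level 13: 125
Level 14: 25
Level 15: 5
Level 16: 1

The root is level 0 and the size-1 base case is level 16 (the tree spans levels 0 through 16, i.e. 17 levels counting the root), so the depth is the number of divisions: log_5(152587890625) = 16

The recursion tree depth is log_5(152587890625) = 16. At each level, the problem size is divided by 5, so it takes 16 divisions to reduce to a base case of size 1. The algorithm makes 5 recursive calls at each level.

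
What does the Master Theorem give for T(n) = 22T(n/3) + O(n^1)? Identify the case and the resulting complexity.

Master Theorem for T(n) = 22T(n/3) + O(n^1):

a = 22, b = 3, c = 1
log_b(a) = log_3(22) = 2.8136

Case 1: c = 1 < log_3(22) = 2.8136
T(n) = O(n^(log_3 22))

For T(n) = 22T(n/3) + O(n^1): log_3(22) = 2.8136. This is Case 1 of the Master Theorem (c < log_b(a), work dominated by leaves), giving O(n^(log_3 22)).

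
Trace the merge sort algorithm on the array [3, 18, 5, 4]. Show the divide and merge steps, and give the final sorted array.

Merge sort trace:

Split: [3, 18, 5, 4] -> [3, 18] and [5, 4]
  Split: [3, 18] -> [3] and [18]
  Merge: [3] + [18] -> [3, 18]
  Split: [5, 4] -> [5] and [4]
  Merge: [5] + [4] -> [4, 5]
Merge: [3, 18] + [4, 5] -> [3, 4, 5, 18]

Final sorted array: [3, 4, 5, 18]

The merge sort proceeds by recursively splitting the array and merging sorted halves.
After all merges, the sorted array is [3, 4, 5, 18].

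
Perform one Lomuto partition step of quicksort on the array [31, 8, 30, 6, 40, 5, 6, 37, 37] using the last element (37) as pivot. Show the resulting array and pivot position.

Lomuto partition with pivot = 37:

Initial array: [31, 8, 30, 6, 40, 5, 6, 37, 37]

arr[0]=31 <= 37: swap with position 0, array becomes [31, 8, 30, 6, 40, 5, 6, 37, 37]
arr[1]=8 <= 37: swap with position 1, array becomes [31, 8, 30, 6, 40, 5, 6, 37, 37]
arr[2]=30 <= 37: swap with position 2, array becomes [31, 8, 30, 6, 40, 5, 6, 37, 37]
arr[3]=6 <= 37: swap with position 3, array becomes [31, 8, 30, 6, 40, 5, 6, 37, 37]
arr[4]=40 > 37: no swap
arr[5]=5 <= 37: swap with position 4, array becomes [31, 8, 30, 6, 5, 40, 6, 37, 37]
arr[6]=6 <= 37: swap with position 5, array becomes [31, 8, 30, 6, 5, 6, 40, 37, 37]
arr[7]=37 <= 37: swap with position 6, array becomes [31, 8, 30, 6, 5, 6, 37, 40, 37]

Place pivot at position 7: [31, 8, 30, 6, 5, 6, 37, 37, 40]
Pivot position: 7

After partitioning with pivot 37, the array becomes [31, 8, 30, 6, 5, 6, 37, 37, 40]. The pivot is placed at index 7. All elements to the left of the pivot are <= 37, and all elements to the right are > 37.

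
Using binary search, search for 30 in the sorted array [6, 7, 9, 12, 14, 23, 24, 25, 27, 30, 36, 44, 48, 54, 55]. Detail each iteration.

Binary search for 30 in [6, 7, 9, 12, 14, 23, 24, 25, 27, 30, 36, 44, 48, 54, 55]:

lo=0, hi=14, mid=7, arr[mid]=25 -> 25 < 30, search right half
lo=8, hi=14, mid=11, arr[mid]=44 -> 44 > 30, search left half
lo=8, hi=10, mid=9, arr[mid]=30 -> Found target at index 9!

Binary search finds 30 at index 9 after 3 comparisons. The search repeatedly halves the search space by comparing with the middle element.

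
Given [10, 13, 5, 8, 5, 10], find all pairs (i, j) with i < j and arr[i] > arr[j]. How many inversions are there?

Finding inversions in [10, 13, 5, 8, 5, 10]:

(0, 2): arr[0]=10 > arr[2]=5
(0, 3): arr[0]=10 > arr[3]=8
(0, 4): arr[0]=10 > arr[4]=5
(1, 2): arr[1]=13 > arr[2]=5
(1, 3): arr[1]=13 > arr[3]=8
(1, 4): arr[1]=13 > arr[4]=5
(1, 5): arr[1]=13 > arr[5]=10
(3, 4): arr[3]=8 > arr[4]=5

Total inversions: 8

The array has 8 inversion(s): (0,2), (0,3), (0,4), (1,2), (1,3), (1,4), (1,5), (3,4). Each pair (i,j) satisfies i < j and arr[i] > arr[j].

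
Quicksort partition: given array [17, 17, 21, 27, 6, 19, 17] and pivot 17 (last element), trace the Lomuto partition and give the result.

Lomuto partition with pivot = 17:

Initial array: [17, 17, 21, 27, 6, 19, 17]

arr[0]=17 <= 17: swap with position 0, array becomes [17, 17, 21, 27, 6, 19, 17]
arr[1]=17 <= 17: swap with position 1, array becomes [17, 17, 21, 27, 6, 19, 17]
arr[2]=21 > 17: no swap
arr[3]=27 > 17: no swap
arr[4]=6 <= 17: swap with position 2, array becomes [17, 17, 6, 27, 21, 19, 17]
arr[5]=19 > 17: no swap

Place pivot at position 3: [17, 17, 6, 17, 21, 19, 27]
Pivot position: 3

After partitioning with pivot 17, the array becomes [17, 17, 6, 17, 21, 19, 27]. The pivot is placed at index 3. All elements to the left of the pivot are <= 17, and all elements to the right are > 17.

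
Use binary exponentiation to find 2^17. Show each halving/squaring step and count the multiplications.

Computing 2^17 by squaring (build up from 2^1; each line after the first costs one multiplication):

2^1 = 2
2^2 = (2^1)^2 = 2^2 = 4
2^4 = (2^2)^2 = 4^2 = 16
2^8 = (2^4)^2 = 16^2 = 256
2^16 = (2^8)^2 = 256^2 = 65536
2^17 = 2 * 2^16 = 2 * 65536 = 131072

Result: 131072
Multiplications needed: 5 (5 lines after 2^1)

2^17 = 131072. Using exponentiation by squaring, this requires 5 multiplications. The key idea: if the exponent is even, square the half-power; if odd, multiply by the base once.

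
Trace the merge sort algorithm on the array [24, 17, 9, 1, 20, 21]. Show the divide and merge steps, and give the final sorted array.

Merge sort trace:

Split: [24, 17, 9, 1, 20, 21] -> [24, 17, 9] and [1, 20, 21]
  Split: [24, 17, 9] -> [24] and [17, 9]
    Split: [17, 9] -> [17] and [9]
    Merge: [17] + [9] -> [9, 17]
  Merge: [24] + [9, 17] -> [9, 17, 24]
  Split: [1, 20, 21] -> [1] and [20, 21]
    Split: [20, 21] -> [20] and [21]
    Merge: [20] + [21] -> [20, 21]
  Merge: [1] + [20, 21] -> [1, 20, 21]
Merge: [9, 17, 24] + [1, 20, 21] -> [1, 9, 17, 20, 21, 24]

Final sorted array: [1, 9, 17, 20, 21, 24]

The merge sort proceeds by recursively splitting the array and merging sorted halves.
After all merges, the sorted array is [1, 9, 17, 20, 21, 24].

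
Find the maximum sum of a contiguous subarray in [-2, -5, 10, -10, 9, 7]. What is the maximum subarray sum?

Using Kadane's algorithm on [-2, -5, 10, -10, 9, 7]:

Scanning through the array:
Position 1 (value -5): max_ending_here = -5, max_so_far = -2
Position 2 (value 10): max_ending_here = 10, max_so_far = 10
Position 3 (value -10): max_ending_here = 0, max_so_far = 10
Position 4 (value 9): max_ending_here = 9, max_so_far = 10
Position 5 (value 7): max_ending_here = 16, max_so_far = 16

Maximum subarray: [10, -10, 9, 7]
Maximum sum: 16

The maximum subarray is [10, -10, 9, 7] with sum 16. This subarray runs from index 2 to index 5.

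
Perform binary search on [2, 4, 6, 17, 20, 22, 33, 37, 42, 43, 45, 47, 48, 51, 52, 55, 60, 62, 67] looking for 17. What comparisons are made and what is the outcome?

Binary search for 17 in [2, 4, 6, 17, 20, 22, 33, 37, 42, 43, 45, 47, 48, 51, 52, 55, 60, 62, 67]:

lo=0, hi=18, mid=9, arr[mid]=43 -> 43 > 17, search left half
lo=0, hi=8, mid=4, arr[mid]=20 -> 20 > 17, search left half
lo=0, hi=3, mid=1, arr[mid]=4 -> 4 < 17, search right half
lo=2, hi=3, mid=2, arr[mid]=6 -> 6 < 17, search right half
lo=3, hi=3, mid=3, arr[mid]=17 -> Found target at index 3!

Binary search finds 17 at index 3 after 5 comparisons. The search repeatedly halves the search space by comparing with the middle element.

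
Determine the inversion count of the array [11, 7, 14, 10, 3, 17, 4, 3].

Finding inversions in [11, 7, 14, 10, 3, 17, 4, 3]:

(0, 1): arr[0]=11 > arr[1]=7
(0, 3): arr[0]=11 > arr[3]=10
(0, 4): arr[0]=11 > arr[4]=3
(0, 6): arr[0]=11 > arr[6]=4
(0, 7): arr[0]=11 > arr[7]=3
(1, 4): arr[1]=7 > arr[4]=3
(1, 6): arr[1]=7 > arr[6]=4
(1, 7): arr[1]=7 > arr[7]=3
(2, 3): arr[2]=14 > arr[3]=10
(2, 4): arr[2]=14 > arr[4]=3
(2, 6): arr[2]=14 > arr[6]=4
(2, 7): arr[2]=14 > arr[7]=3
(3, 4): arr[3]=10 > arr[4]=3
(3, 6): arr[3]=10 > arr[6]=4
(3, 7): arr[3]=10 > arr[7]=3
(5, 6): arr[5]=17 > arr[6]=4
(5, 7): arr[5]=17 > arr[7]=3
(6, 7): arr[6]=4 > arr[7]=3

Total inversions: 18

The array has 18 inversion(s): (0,1), (0,3), (0,4), (0,6), (0,7), (1,4), (1,6), (1,7), (2,3), (2,4), (2,6), (2,7), (3,4), (3,6), (3,7), (5,6), (5,7), (6,7). Each pair (i,j) satisfies i < j and arr[i] > arr[j].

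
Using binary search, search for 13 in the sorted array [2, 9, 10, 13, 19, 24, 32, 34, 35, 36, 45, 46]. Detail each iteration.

Binary search for 13 in [2, 9, 10, 13, 19, 24, 32, 34, 35, 36, 45, 46]:

lo=0, hi=11, mid=5, arr[mid]=24 -> 24 > 13, search left half
lo=0, hi=4, mid=2, arr[mid]=10 -> 10 < 13, search right half
lo=3, hi=4, mid=3, arr[mid]=13 -> Found target at index 3!

Binary search finds 13 at index 3 after 3 comparisons. The search repeatedly halves the search space by comparing with the middle element.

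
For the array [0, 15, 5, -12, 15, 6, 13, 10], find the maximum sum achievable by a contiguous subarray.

Using Kadane's algorithm on [0, 15, 5, -12, 15, 6, 13, 10]:

Scanning through the array:
Position 1 (value 15): max_ending_here = 15, max_so_far = 15
Position 2 (value 5): max_ending_here = 20, max_so_far = 20
Position 3 (value -12): max_ending_here = 8, max_so_far = 20
Position 4 (value 15): max_ending_here = 23, max_so_far = 23
Position 5 (value 6): max_ending_here = 29, max_so_far = 29
Position 6 (value 13): max_ending_here = 42, max_so_far = 42
Position 7 (value 10): max_ending_here = 52, max_so_far = 52

Maximum subarray: [0, 15, 5, -12, 15, 6, 13, 10]
Maximum sum: 52

The maximum subarray is [0, 15, 5, -12, 15, 6, 13, 10] with sum 52. This subarray runs from index 0 to index 7.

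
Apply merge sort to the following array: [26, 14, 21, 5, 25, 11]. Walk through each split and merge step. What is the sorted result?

Merge sort trace:

Split: [26, 14, 21, 5, 25, 11] -> [26, 14, 21] and [5, 25, 11]
  Split: [26, 14, 21] -> [26] and [14, 21]
    Split: [14, 21] -> [14] and [21]
    Merge: [14] + [21] -> [14, 21]
  Merge: [26] + [14, 21] -> [14, 21, 26]
  Split: [5, 25, 11] -> [5] and [25, 11]
    Split: [25, 11] -> [25] and [11]
    Merge: [25] + [11] -> [11, 25]
  Merge: [5] + [11, 25] -> [5, 11, 25]
Merge: [14, 21, 26] + [5, 11, 25] -> [5, 11, 14, 21, 25, 26]

Final sorted array: [5, 11, 14, 21, 25, 26]

The merge sort proceeds by recursively splitting the array and merging sorted halves.
After all merges, the sorted array is [5, 11, 14, 21, 25, 26].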